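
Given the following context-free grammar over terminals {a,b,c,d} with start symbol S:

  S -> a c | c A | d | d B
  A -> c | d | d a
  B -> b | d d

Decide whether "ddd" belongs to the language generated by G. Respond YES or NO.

Convert to CNF:
  S -> T0 B | T1 T2 | T2 A | d
  A -> T0 T1 | c | d
  B -> T0 T0 | b
  T0 -> d
  T1 -> a
  T2 -> c

Fill CYK table bottom-up:
  cell(0,0) d: {A,S,T0}  orig:{A,S}
  cell(1,1) d: {A,S,T0}  orig:{A,S}
  cell(2,2) d: {A,S,T0}  orig:{A,S}
  cell(0,1) dd: {B}
  cell(1,2) dd: {B}
  cell(0,2) ddd: {S}

S ∈ T[0,2] ⇒ YES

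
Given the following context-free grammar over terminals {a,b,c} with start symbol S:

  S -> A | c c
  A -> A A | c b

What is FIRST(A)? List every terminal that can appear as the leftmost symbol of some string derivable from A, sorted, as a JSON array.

FIRST iteration:
[1]
  A via A→c b: +{c}
  S via S→A: +{c}
  FIRST(S)={c}  FIRST(A)={c}
[2] (stable)
  FIRST(S)={c}  FIRST(A)={c}

FIRST(A) = ["c"]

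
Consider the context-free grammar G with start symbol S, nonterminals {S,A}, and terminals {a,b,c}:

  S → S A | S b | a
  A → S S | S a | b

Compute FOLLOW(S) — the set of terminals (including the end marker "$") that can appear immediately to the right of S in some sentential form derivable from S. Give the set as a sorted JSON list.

FIRST iteration:
pass 1:
  A via A→b: +{b}
  S via S→a: +{a}
  S: {a}  A: {b}
pass 2:
  A via A→S S: +{a}
  S: {a}  A: {a,b}
pass 3: (stable)
  S: {a}  A: {a,b}

Compute FOLLOW by fixpoint:
FOLLOW(S) := {$}
round 1:
  A→S S: FOLLOW(S) ⊇ FIRST(S) = {a}; new: +{a}
  S→S A: FOLLOW(S) ⊇ FIRST(A) = {a,b}; new: +{b}
  S→S A: FOLLOW(A) ⊇ FOLLOW(S) ⊇ {$,a,b}; new: +{$,a,b}
  FOLLOW(S)={$,a,b}  FOLLOW(A)={$,a,b}
round 2: (stable)
  FOLLOW(S)={$,a,b}  FOLLOW(A)={$,a,b}

FOLLOW(S) = ["$", "a", "b"]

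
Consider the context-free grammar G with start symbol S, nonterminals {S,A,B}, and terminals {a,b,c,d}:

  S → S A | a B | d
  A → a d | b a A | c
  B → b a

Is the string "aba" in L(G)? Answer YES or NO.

CNF form of G:
  S -> S A | T0 B | d
  A -> T0 T1 | T2 X3 | c
  B -> T2 T0
  T0 -> a
  T1 -> d
  T2 -> b
  X3 -> T0 A

CYK table (by increasing span):
  cell(0,0) a: {T0}  orig:{}
  cell(1,1) b: {T2}  orig:{}
  cell(2,2) a: {T0}  orig:{}
  cell(0,1) ab: ∅
  cell(1,2) ba: {B}
  cell(0,2) aba: {S}

S ∈ T[0,2] ⇒ YES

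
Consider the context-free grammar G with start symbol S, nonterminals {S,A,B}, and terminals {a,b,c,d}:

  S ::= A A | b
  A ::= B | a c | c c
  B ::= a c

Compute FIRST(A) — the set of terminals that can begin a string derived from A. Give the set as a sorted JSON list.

FIRST iteration:
pass 1:
  A via A→a c: +{a}
  A via A→c c: +{c}
  B via B→a c: +{a}
  S via S→A A: +{a,c}
  S via S→b: +{b}
  S: {a,b,c}  A: {a,c}  B: {a}
pass 2: — fixpoint
  S: {a,b,c}  A: {a,c}  B: {a}

FIRST(A) = ["a", "c"]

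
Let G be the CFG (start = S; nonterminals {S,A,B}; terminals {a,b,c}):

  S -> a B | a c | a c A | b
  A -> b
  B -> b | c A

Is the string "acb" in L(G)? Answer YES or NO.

Convert to CNF:
  S -> T1 B | T1 T0 | T1 X2 | b
  A -> b
  B -> T0 A | b
  T0 -> c
  T1 -> a
  X2 -> T0 A

Fill CYK table bottom-up:
  T[0,0] 'a' = {T1}  orig:{}
  T[1,1] 'c' = {T0}  orig:{}
  T[2,2] 'b' = {A,B,S}
  T[0,1] 'ac' = {S}
  T[1,2] 'cb' = {B,X2}  orig:{B}
  T[0,2] 'acb' = {S}

S ∈ T[0,2] ⇒ YES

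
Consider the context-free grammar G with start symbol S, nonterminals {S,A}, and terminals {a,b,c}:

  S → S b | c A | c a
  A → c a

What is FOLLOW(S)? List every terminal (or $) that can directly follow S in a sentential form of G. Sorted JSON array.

FIRST iteration:
round 1:
  A via A→c a: +{c}
  S via S→c A: +{c}
  S: {c}  A: {c}
round 2: done
  S: {c}  A: {c}

Compute FOLLOW by fixpoint:
seed FOLLOW(S) with $
pass 1:
  S→S b: FOLLOW(S) ⊇ FIRST(b) = {b}; new: +{b}
  S→c A: FOLLOW(A) ⊇ FOLLOW(S) ⊇ {$,b}; new: +{$,b}
  FOLLOW(S)={$,b}  FOLLOW(A)={$,b}
pass 2: (no change)
  FOLLOW(S)={$,b}  FOLLOW(A)={$,b}

FOLLOW(S) = ["$", "b"]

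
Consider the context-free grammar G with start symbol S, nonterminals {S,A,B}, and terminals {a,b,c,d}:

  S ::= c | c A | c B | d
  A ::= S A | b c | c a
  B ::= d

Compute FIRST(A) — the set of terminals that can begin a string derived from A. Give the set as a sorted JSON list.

FIRST iteration:
pass 1:
  A via A→b c: +{b}
  A via A→c a: +{c}
  B via B→d: +{d}
  S via S→c: +{c}
  S via S→d: +{d}
  S: {c,d}  A: {b,c}  B: {d}
pass 2:
  A via A→S A: +{d}
  S: {c,d}  A: {b,c,d}  B: {d}
pass 3: (stable)
  S: {c,d}  A: {b,c,d}  B: {d}

FIRST(A) = ["b", "c", "d"]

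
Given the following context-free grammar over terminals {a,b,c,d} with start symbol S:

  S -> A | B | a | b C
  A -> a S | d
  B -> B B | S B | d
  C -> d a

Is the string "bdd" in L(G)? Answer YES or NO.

CNF form of G:
  S -> B B | S B | T0 S | T2 C | a | d
  A -> T0 S | d
  B -> B B | S B | d
  C -> T1 T0
  T0 -> a
  T1 -> d
  T2 -> b

Fill CYK table bottom-up:
  T[0,0] 'b' = {T2}  orig:{}
  T[1,1] 'd' = {A,B,S,T1}  orig:{A,B,S}
  T[2,2] 'd' = {A,B,S,T1}  orig:{A,B,S}
  T[0,1] 'bd' = ∅
  T[1,2] 'dd' = {B,S}
  T[0,2] 'bdd' = ∅

S ∉ T[0,2] ⇒ NO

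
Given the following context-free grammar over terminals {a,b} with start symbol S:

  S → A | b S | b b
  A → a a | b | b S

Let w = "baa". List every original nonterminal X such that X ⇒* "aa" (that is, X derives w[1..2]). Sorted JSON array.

Convert to CNF:
  S -> T0 T0 | T1 S | T1 T1 | b
  A -> T0 T0 | T1 S | b
  T0 -> a
  T1 -> b

CYK table (by increasing span) — only the sub-triangle for w[1..2]:
  T[1,1] 'a' = {T0}  orig:{}
  T[2,2] 'a' = {T0}  orig:{}
  T[1,2] 'aa' = {A,S}

Original NTs in T[1,2] deriving "aa": ["A", "S"]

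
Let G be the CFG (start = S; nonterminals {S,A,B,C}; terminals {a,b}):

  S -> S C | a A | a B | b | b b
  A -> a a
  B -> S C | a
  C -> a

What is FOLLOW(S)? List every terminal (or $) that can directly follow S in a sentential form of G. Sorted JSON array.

FIRST sets, iterate to fixpoint:
[1]
  A via A→a a: +{a}
  B via B→a: +{a}
  C via C→a: +{a}
  S via S→a A: +{a}
  S via S→b: +{b}
  FIRST(S)={a,b}  FIRST(A)={a}  FIRST(B)={a}  FIRST(C)={a}
[2]
  B via B→S C: +{b}
  FIRST(S)={a,b}  FIRST(A)={a}  FIRST(B)={a,b}  FIRST(C)={a}
[3] done
  FIRST(S)={a,b}  FIRST(A)={a}  FIRST(B)={a,b}  FIRST(C)={a}

FOLLOW iteration:
initialize: $ ∈ FOLLOW(S)
round 1:
  B→S C: FOLLOW(S) ⊇ FIRST(C) = {a}; new: +{a}
  S→S C: FOLLOW(C) ⊇ FOLLOW(S) ⊇ {$,a}; new: +{$,a}
  S→a A: FOLLOW(A) ⊇ FOLLOW(S) ⊇ {$,a}; new: +{$,a}
  S→a B: FOLLOW(B) ⊇ FOLLOW(S) ⊇ {$,a}; new: +{$,a}
  FOLLOW(S)={$,a}  FOLLOW(A)={$,a}  FOLLOW(B)={$,a}  FOLLOW(C)={$,a}
round 2: — fixpoint
  FOLLOW(S)={$,a}  FOLLOW(A)={$,a}  FOLLOW(B)={$,a}  FOLLOW(C)={$,a}

FOLLOW(S) = ["$", "a"]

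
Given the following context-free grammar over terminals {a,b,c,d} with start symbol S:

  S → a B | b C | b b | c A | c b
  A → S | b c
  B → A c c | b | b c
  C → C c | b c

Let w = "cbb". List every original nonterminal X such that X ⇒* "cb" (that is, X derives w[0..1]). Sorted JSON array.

Convert to CNF:
  S -> T0 B | T1 C | T1 T1 | T2 A | T2 T1
  A -> T0 B | T1 C | T1 T1 | T1 T2 | T2 A | T2 T1
  B -> A X3 | T1 T2 | b
  C -> C T2 | T1 T2
  T0 -> a
  T1 -> b
  T2 -> c
  X3 -> T2 T2

CYK table (by increasing span) (cells [i..j] with 0 ≤ i ≤ j ≤ 1 only):
  [0..0]={T2}  "c"  orig:{}
  [1..1]={B,T1}  "b"  orig:{B}
  [0..1]={A,S}  "cb"

Original NTs in T[0,1] deriving "cb": ["A", "S"]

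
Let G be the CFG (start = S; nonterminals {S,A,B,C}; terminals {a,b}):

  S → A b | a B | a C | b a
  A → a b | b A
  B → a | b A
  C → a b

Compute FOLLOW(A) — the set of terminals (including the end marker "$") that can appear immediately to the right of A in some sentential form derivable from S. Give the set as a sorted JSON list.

FIRST sets, iterate to fixpoint:
iter 1:
  A via A→a b: +{a}
  A via A→b A: +{b}
  B via B→a: +{a}
  B via B→b A: +{b}
  C via C→a b: +{a}
  S via S→A b: +{a,b}
  FIRST(S)={a,b}  FIRST(A)={a,b}  FIRST(B)={a,b}  FIRST(C)={a}
iter 2: — fixpoint
  FIRST(S)={a,b}  FIRST(A)={a,b}  FIRST(B)={a,b}  FIRST(C)={a}

FOLLOW sets:
seed FOLLOW(S) with $
iter 1:
  S→A b: FOLLOW(A) ⊇ FIRST(b) = {b}; new: +{b}
  S→a B: FOLLOW(B) ⊇ FOLLOW(S) ⊇ {$}; new: +{$}
  S→a C: FOLLOW(C) ⊇ FOLLOW(S) ⊇ {$}; new: +{$}
  FOLLOW(S)={$}  FOLLOW(A)={b}  FOLLOW(B)={$}  FOLLOW(C)={$}
iter 2:
  B→b A: FOLLOW(A) ⊇ FOLLOW(B) ⊇ {$}; new: +{$}
  FOLLOW(S)={$}  FOLLOW(A)={$,b}  FOLLOW(B)={$}  FOLLOW(C)={$}
iter 3: (stable)
  FOLLOW(S)={$}  FOLLOW(A)={$,b}  FOLLOW(B)={$}  FOLLOW(C)={$}

FOLLOW(A) = ["$", "b"]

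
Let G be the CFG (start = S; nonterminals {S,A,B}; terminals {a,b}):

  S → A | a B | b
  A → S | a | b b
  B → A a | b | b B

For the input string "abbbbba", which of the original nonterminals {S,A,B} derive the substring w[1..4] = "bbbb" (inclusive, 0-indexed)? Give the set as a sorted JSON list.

CNF form of G:
  S -> T0 B | T1 T1 | a | b
  A -> T0 B | T1 T1 | a | b
  B -> A T0 | T1 B | b
  T0 -> a
  T1 -> b

CYK fill, restricted to cells inside w[1..4]:
  [1..1]={A,B,S,T1}  "b"  orig:{A,B,S}
  [2..2]={A,B,S,T1}  "b"  orig:{A,B,S}
  [3..3]={A,B,S,T1}  "b"  orig:{A,B,S}
  [4..4]={A,B,S,T1}  "b"  orig:{A,B,S}
  [1..2]={A,B,S}  "bb"
  [2..3]={A,B,S}  "bb"
  [3..4]={A,B,S}  "bb"
  [1..3]={B}  "bbb"
  [2..4]={B}  "bbb"
  [1..4]={B}  "bbbb"

Original NTs in T[1,4] deriving "bbbb": ["B"]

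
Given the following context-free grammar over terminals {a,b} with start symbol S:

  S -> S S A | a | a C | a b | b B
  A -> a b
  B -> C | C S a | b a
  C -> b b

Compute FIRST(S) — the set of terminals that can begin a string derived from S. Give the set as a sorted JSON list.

Compute FIRST by fixpoint:
iter 1:
  A via A→a b: +{a}
  B via B→b a: +{b}
  C via C→b b: +{b}
  S via S→a: +{a}
  S via S→b B: +{b}
  S: {a,b}  A: {a}  B: {b}  C: {b}
iter 2: — fixpoint
  S: {a,b}  A: {a}  B: {b}  C: {b}

FIRST(S) = ["a", "b"]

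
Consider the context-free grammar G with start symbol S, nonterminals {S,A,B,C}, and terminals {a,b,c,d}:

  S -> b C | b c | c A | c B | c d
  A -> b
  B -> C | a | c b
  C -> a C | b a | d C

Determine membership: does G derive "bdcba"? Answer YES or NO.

Convert to CNF:
  S -> T1 C | T1 T2 | T2 A | T2 B | T2 T3
  A -> b
  B -> T0 C | T1 T0 | T2 T1 | T3 C | a
  C -> T0 C | T1 T0 | T3 C
  T0 -> a
  T1 -> b
  T2 -> c
  T3 -> d

Fill CYK table bottom-up:
  [0..0]={A,T1}  "b"  orig:{A}
  [1..1]={T3}  "d"  orig:{}
  [2..2]={T2}  "c"  orig:{}
  [3..3]={A,T1}  "b"  orig:{A}
  [4..4]={B,T0}  "a"  orig:{B}
  [0..1]=∅  "bd"
  [1..2]=∅  "dc"
  [2..3]={B,S}  "cb"
  [3..4]={B,C}  "ba"
  [0..2]=∅  "bdc"
  [1..3]=∅  "dcb"
  [2..4]={S}  "cba"
  [0..3]=∅  "bdcb"
  [1..4]=∅  "dcba"
  [0..4]=∅  "bdcba"

S ∉ T[0,4] ⇒ NO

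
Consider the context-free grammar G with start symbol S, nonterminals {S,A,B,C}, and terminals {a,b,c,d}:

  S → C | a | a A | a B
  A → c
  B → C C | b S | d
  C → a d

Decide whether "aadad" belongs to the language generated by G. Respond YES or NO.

Convert to CNF:
  S -> T1 A | T1 B | T1 T2 | a
  A -> c
  B -> C C | T0 S | d
  C -> T1 T2
  T0 -> b
  T1 -> a
  T2 -> d

CYK fill:
  [0..0]={S,T1}  "a"  orig:{S}
  [1..1]={S,T1}  "a"  orig:{S}
  [2..2]={B,T2}  "d"  orig:{B}
  [3..3]={S,T1}  "a"  orig:{S}
  [4..4]={B,T2}  "d"  orig:{B}
  [0..1]=∅  "aa"
  [1..2]={C,S}  "ad"
  [2..3]=∅  "da"
  [3..4]={C,S}  "ad"
  [0..2]=∅  "aad"
  [1..3]=∅  "ada"
  [2..4]=∅  "dad"
  [0..3]=∅  "aada"
  [1..4]={B}  "adad"
  [0..4]={S}  "aadad"

S ∈ T[0,4] ⇒ YES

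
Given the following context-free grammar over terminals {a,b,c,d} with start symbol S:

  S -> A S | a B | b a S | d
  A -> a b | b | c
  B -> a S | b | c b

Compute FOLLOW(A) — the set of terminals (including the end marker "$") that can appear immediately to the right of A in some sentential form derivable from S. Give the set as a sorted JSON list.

Compute FIRST by fixpoint:
round 1:
  A via A→a b: +{a}
  A via A→b: +{b}
  A via A→c: +{c}
  B via B→a S: +{a}
  B via B→b: +{b}
  B via B→c b: +{c}
  S via S→A S: +{a,b,c}
  S via S→d: +{d}
  FIRST(S)={a,b,c,d}  FIRST(A)={a,b,c}  FIRST(B)={a,b,c}
round 2: done
  FIRST(S)={a,b,c,d}  FIRST(A)={a,b,c}  FIRST(B)={a,b,c}

FOLLOW iteration:
FOLLOW(S) := {$}
[1]
  S→A S: FOLLOW(A) ⊇ FIRST(S) = {a,b,c,d}; new: +{a,b,c,d}
  S→a B: FOLLOW(B) ⊇ FOLLOW(S) ⊇ {$}; new: +{$}
  FOLLOW(S)={$}  FOLLOW(A)={a,b,c,d}  FOLLOW(B)={$}
[2] (no change)
  FOLLOW(S)={$}  FOLLOW(A)={a,b,c,d}  FOLLOW(B)={$}

FOLLOW(A) = ["a", "b", "c", "d"]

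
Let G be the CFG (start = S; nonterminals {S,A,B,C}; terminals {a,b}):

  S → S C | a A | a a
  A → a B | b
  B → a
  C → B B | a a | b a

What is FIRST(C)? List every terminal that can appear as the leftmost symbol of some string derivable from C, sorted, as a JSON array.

Compute FIRST by fixpoint:
round 1:
  A via A→a B: +{a}
  A via A→b: +{b}
  B via B→a: +{a}
  C via C→B B: +{a}
  C via C→b a: +{b}
  S via S→a A: +{a}
  FIRST[S]={a}  FIRST[A]={a,b}  FIRST[B]={a}  FIRST[C]={a,b}
round 2: — fixpoint
  FIRST[S]={a}  FIRST[A]={a,b}  FIRST[B]={a}  FIRST[C]={a,b}

FIRST(C) = ["a", "b"]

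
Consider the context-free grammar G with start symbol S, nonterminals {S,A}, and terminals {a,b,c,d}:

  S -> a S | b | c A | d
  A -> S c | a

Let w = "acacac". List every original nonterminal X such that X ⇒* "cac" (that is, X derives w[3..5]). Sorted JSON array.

Convert to CNF:
  S -> T0 A | T1 S | b | d
  A -> S T0 | a
  T0 -> c
  T1 -> a

Fill CYK table bottom-up, restricted to cells inside w[3..5]:
  T[3,3] 'c' = {T0}  orig:{}
  T[4,4] 'a' = {A,T1}  orig:{A}
  T[5,5] 'c' = {T0}  orig:{}
  T[3,4] 'ca' = {S}
  T[4,5] 'ac' = ∅
  T[3,5] 'cac' = {A}

Original NTs in T[3,5] deriving "cac": ["A"]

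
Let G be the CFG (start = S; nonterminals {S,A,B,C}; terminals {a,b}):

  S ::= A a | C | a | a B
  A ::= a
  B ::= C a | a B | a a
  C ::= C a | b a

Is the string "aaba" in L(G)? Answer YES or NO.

CNF form of G:
  S -> A T0 | C T0 | T0 B | T1 T0 | a
  A -> a
  B -> C T0 | T0 B | T0 T0
  C -> C T0 | T1 T0
  T0 -> a
  T1 -> b

CYK table (by increasing span):
  [0..0]={A,S,T0}  "a"  orig:{A,S}
  [1..1]={A,S,T0}  "a"  orig:{A,S}
  [2..2]={T1}  "b"  orig:{}
  [3..3]={A,S,T0}  "a"  orig:{A,S}
  [0..1]={B,S}  "aa"
  [1..2]=∅  "ab"
  [2..3]={C,S}  "ba"
  [0..2]=∅  "aab"
  [1..3]=∅  "aba"
  [0..3]=∅  "aaba"

S ∉ T[0,3] ⇒ NO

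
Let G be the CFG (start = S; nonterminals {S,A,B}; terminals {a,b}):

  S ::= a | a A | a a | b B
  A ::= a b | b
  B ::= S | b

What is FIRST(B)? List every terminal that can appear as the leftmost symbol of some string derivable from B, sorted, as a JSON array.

FIRST iteration:
round 1:
  A via A→a b: +{a}
  A via A→b: +{b}
  B via B→b: +{b}
  S via S→a: +{a}
  S via S→b B: +{b}
  S: {a,b}  A: {a,b}  B: {b}
round 2:
  B via B→S: +{a}
  S: {a,b}  A: {a,b}  B: {a,b}
round 3: — fixpoint
  S: {a,b}  A: {a,b}  B: {a,b}

FIRST(B) = ["a", "b"]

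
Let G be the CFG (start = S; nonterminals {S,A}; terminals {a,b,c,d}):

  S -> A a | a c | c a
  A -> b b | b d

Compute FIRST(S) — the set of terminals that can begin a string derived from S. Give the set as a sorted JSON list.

FIRST iteration:
[1]
  A via A→b b: +{b}
  S via S→A a: +{b}
  S via S→a c: +{a}
  S via S→c a: +{c}
  S: {a,b,c}  A: {b}
[2] done
  S: {a,b,c}  A: {b}

FIRST(S) = ["a", "b", "c"]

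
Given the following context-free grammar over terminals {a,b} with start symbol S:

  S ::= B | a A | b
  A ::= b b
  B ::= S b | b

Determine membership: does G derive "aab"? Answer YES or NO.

Convert to CNF:
  S -> S T0 | T1 A | b
  A -> T0 T0
  B -> S T0 | b
  T0 -> b
  T1 -> a

CYK fill:
  [0..0]={T1}  "a"  orig:{}
  [1..1]={T1}  "a"  orig:{}
  [2..2]={B,S,T0}  "b"  orig:{B,S}
  [0..1]=∅  "aa"
  [1..2]=∅  "ab"
  [0..2]=∅  "aab"

S ∉ T[0,2] ⇒ NO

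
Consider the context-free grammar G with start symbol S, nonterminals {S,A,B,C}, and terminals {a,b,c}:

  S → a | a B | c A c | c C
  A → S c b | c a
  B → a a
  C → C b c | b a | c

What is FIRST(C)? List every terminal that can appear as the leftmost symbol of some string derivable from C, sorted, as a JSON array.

Compute FIRST by fixpoint:
pass 1:
  A via A→c a: +{c}
  B via B→a a: +{a}
  C via C→b a: +{b}
  C via C→c: +{c}
  S via S→a: +{a}
  S via S→c A c: +{c}
  S: {a,c}  A: {c}  B: {a}  C: {b,c}
pass 2:
  A via A→S c b: +{a}
  S: {a,c}  A: {a,c}  B: {a}  C: {b,c}
pass 3: (no change)
  S: {a,c}  A: {a,c}  B: {a}  C: {b,c}

FIRST(C) = ["b", "c"]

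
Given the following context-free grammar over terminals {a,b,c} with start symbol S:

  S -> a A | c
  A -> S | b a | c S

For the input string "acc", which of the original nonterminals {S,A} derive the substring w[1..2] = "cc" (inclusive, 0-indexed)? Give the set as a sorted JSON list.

CNF form of G:
  S -> T0 A | c
  A -> T0 A | T1 T0 | T2 S | c
  T0 -> a
  T1 -> b
  T2 -> c

Fill CYK table bottom-up — only the sub-triangle for w[1..2]:
  [1..1]={A,S,T2}  "c"  orig:{A,S}
  [2..2]={A,S,T2}  "c"  orig:{A,S}
  [1..2]={A}  "cc"

Original NTs in T[1,2] deriving "cc": ["A"]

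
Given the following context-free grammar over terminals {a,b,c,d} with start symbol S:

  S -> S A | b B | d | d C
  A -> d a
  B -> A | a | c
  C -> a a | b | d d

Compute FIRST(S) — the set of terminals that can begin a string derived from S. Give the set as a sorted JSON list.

FIRST iteration:
[1]
  A via A→d a: +{d}
  B via B→A: +{d}
  B via B→a: +{a}
  B via B→c: +{c}
  C via C→a a: +{a}
  C via C→b: +{b}
  C via C→d d: +{d}
  S via S→b B: +{b}
  S via S→d: +{d}
  FIRST(S)={b,d}  FIRST(A)={d}  FIRST(B)={a,c,d}  FIRST(C)={a,b,d}
[2] (no change)
  FIRST(S)={b,d}  FIRST(A)={d}  FIRST(B)={a,c,d}  FIRST(C)={a,b,d}

FIRST(S) = ["b", "d"]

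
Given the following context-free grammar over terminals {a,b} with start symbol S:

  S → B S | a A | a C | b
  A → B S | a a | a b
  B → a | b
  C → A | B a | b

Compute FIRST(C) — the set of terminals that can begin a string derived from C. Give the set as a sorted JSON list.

Compute FIRST by fixpoint:
iter 1:
  A via A→a a: +{a}
  B via B→a: +{a}
  B via B→b: +{b}
  C via C→A: +{a}
  C via C→B a: +{b}
  S via S→B S: +{a,b}
  FIRST[S]={a,b}  FIRST[A]={a}  FIRST[B]={a,b}  FIRST[C]={a,b}
iter 2:
  A via A→B S: +{b}
  FIRST[S]={a,b}  FIRST[A]={a,b}  FIRST[B]={a,b}  FIRST[C]={a,b}
iter 3: done
  FIRST[S]={a,b}  FIRST[A]={a,b}  FIRST[B]={a,b}  FIRST[C]={a,b}

FIRST(C) = ["a", "b"]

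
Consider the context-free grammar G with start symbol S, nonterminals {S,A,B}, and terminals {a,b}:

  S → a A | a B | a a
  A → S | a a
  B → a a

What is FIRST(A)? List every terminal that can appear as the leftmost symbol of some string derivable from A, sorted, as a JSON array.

Compute FIRST by fixpoint:
[1]
  A via A→a a: +{a}
  B via B→a a: +{a}
  S via S→a A: +{a}
  FIRST[S]={a}  FIRST[A]={a}  FIRST[B]={a}
[2] done
  FIRST[S]={a}  FIRST[A]={a}  FIRST[B]={a}

FIRST(A) = ["a"]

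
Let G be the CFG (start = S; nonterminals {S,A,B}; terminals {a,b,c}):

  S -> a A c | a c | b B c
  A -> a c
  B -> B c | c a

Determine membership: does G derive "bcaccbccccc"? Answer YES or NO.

Convert to CNF:
  S -> T0 T1 | T0 X3 | T2 X4
  A -> T0 T1
  B -> B T1 | T1 T0
  T0 -> a
  T1 -> c
  T2 -> b
  X3 -> A T1
  X4 -> B T1

CYK table (by increasing span):
  T[0,0] 'b' = {T2}  orig:{}
  T[1,1] 'c' = {T1}  orig:{}
  T[2,2] 'a' = {T0}  orig:{}
  T[3,3] 'c' = {T1}  orig:{}
  T[4,4] 'c' = {T1}  orig:{}
  T[5,5] 'b' = {T2}  orig:{}
  T[6,6] 'c' = {T1}  orig:{}
  T[7,7] 'c' = {T1}  orig:{}
  T[8,8] 'c' = {T1}  orig:{}
  T[9,9] 'c' = {T1}  orig:{}
  T[10,10] 'c' = {T1}  orig:{}
  T[0,1] 'bc' = ∅
  T[1,2] 'ca' = {B}
  T[2,3] 'ac' = {A,S}
  T[3,4] 'cc' = ∅
  T[4,5] 'cb' = ∅
  T[5,6] 'bc' = ∅
  T[6,7] 'cc' = ∅
  T[7,8] 'cc' = ∅
  T[8,9] 'cc' = ∅
  T[9,10] 'cc' = ∅
  T[0,2] 'bca' = ∅
  T[1,3] 'cac' = {B,X4}  orig:{B}
  T[2,4] 'acc' = {X3}  orig:{}
  T[3,5] 'ccb' = ∅
  T[4,6] 'cbc' = ∅
  T[5,7] 'bcc' = ∅
  T[6,8] 'ccc' = ∅
  T[7,9] 'ccc' = ∅
  T[8,10] 'ccc' = ∅
  T[0,3] 'bcac' = {S}
  T[1,4] 'cacc' = {B,X4}  orig:{B}
  T[2,5] 'accb' = ∅
  T[3,6] 'ccbc' = ∅
  T[4,7] 'cbcc' = ∅
  T[5,8] 'bccc' = ∅
  T[6,9] 'cccc' = ∅
  T[7,10] 'cccc' = ∅
  T[0,4] 'bcacc' = {S}
  T[1,5] 'caccb' = ∅
  T[2,6] 'accbc' = ∅
  T[3,7] 'ccbcc' = ∅
  T[4,8] 'cbccc' = ∅
  T[5,9] 'bcccc' = ∅
  T[6,10] 'ccccc' = ∅
  T[0,5] 'bcaccb' = ∅
  T[1,6] 'caccbc' = ∅
  T[2,7] 'accbcc' = ∅
  T[3,8] 'ccbccc' = ∅
  T[4,9] 'cbcccc' = ∅
  T[5,10] 'bccccc' = ∅
  T[0,6] 'bcaccbc' = ∅
  T[1,7] 'caccbcc' = ∅
  T[2,8] 'accbccc' = ∅
  T[3,9] 'ccbcccc' = ∅
  T[4,10] 'cbccccc' = ∅
  T[0,7] 'bcaccbcc' = ∅
  T[1,8] 'caccbccc' = ∅
  T[2,9] 'accbcccc' = ∅
  T[3,10] 'ccbccccc' = ∅
  T[0,8] 'bcaccbccc' = ∅
  T[1,9] 'caccbcccc' = ∅
  T[2,10] 'accbccccc' = ∅
  T[0,9] 'bcaccbcccc' = ∅
  T[1,10] 'caccbccccc' = ∅
  T[0,10] 'bcaccbccccc' = ∅

S ∉ T[0,10] ⇒ NO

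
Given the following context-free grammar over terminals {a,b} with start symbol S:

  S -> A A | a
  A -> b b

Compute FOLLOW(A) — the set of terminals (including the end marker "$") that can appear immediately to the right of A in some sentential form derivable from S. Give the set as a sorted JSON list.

Compute FIRST by fixpoint:
pass 1:
  A via A→b b: +{b}
  S via S→A A: +{b}
  S via S→a: +{a}
  FIRST[S]={a,b}  FIRST[A]={b}
pass 2: (no change)
  FIRST[S]={a,b}  FIRST[A]={b}

FOLLOW sets:
FOLLOW(S) := {$}
[1]
  S→A A: FOLLOW(A) ⊇ FIRST(A) = {b}; new: +{b}
  S→A A: FOLLOW(A) ⊇ FOLLOW(S) ⊇ {$}; new: +{$}
  S: {$}  A: {$,b}
[2] done
  S: {$}  A: {$,b}

FOLLOW(A) = ["$", "b"]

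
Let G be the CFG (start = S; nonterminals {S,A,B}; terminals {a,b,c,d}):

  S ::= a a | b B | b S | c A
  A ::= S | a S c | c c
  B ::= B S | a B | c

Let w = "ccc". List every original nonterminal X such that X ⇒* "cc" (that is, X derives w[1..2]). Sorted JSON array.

Convert to CNF:
  S -> T0 T0 | T1 A | T2 B | T2 S
  A -> T0 T0 | T0 X3 | T1 A | T1 T1 | T2 B | T2 S
  B -> B S | T0 B | c
  T0 -> a
  T1 -> c
  T2 -> b
  X3 -> S T1

Fill CYK table bottom-up, restricted to cells inside w[1..2]:
  T[1,1] 'c' = {B,T1}  orig:{B}
  T[2,2] 'c' = {B,T1}  orig:{B}
  T[1,2] 'cc' = {A}

Original NTs in T[1,2] deriving "cc": ["A"]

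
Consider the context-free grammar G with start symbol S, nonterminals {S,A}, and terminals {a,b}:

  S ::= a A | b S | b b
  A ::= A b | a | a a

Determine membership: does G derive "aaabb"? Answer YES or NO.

CNF form of G:
  S -> T0 S | T0 T0 | T1 A
  A -> A T0 | T1 T1 | a
  T0 -> b
  T1 -> a

CYK fill:
  cell(0,0) a: {A,T1}  orig:{A}
  cell(1,1) a: {A,T1}  orig:{A}
  cell(2,2) a: {A,T1}  orig:{A}
  cell(3,3) b: {T0}  orig:{}
  cell(4,4) b: {T0}  orig:{}
  cell(0,1) aa: {A,S}
  cell(1,2) aa: {A,S}
  cell(2,3) ab: {A}
  cell(3,4) bb: {S}
  cell(0,2) aaa: {S}
  cell(1,3) aab: {A,S}
  cell(2,4) abb: {A}
  cell(0,3) aaab: {S}
  cell(1,4) aabb: {A,S}
  cell(0,4) aaabb: {S}

S ∈ T[0,4] ⇒ YES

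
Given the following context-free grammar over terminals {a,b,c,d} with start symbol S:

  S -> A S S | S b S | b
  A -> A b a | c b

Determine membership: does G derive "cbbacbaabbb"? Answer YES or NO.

CNF form of G:
  S -> A X4 | S X5 | b
  A -> A X3 | T2 T0
  T0 -> b
  T1 -> a
  T2 -> c
  X3 -> T0 T1
  X4 -> S S
  X5 -> T0 S

CYK table (by increasing span):
  [0..0]={T2}  "c"  orig:{}
  [1..1]={S,T0}  "b"  orig:{S}
  [2..2]={S,T0}  "b"  orig:{S}
  [3..3]={T1}  "a"  orig:{}
  [4..4]={T2}  "c"  orig:{}
  [5..5]={S,T0}  "b"  orig:{S}
  [6..6]={T1}  "a"  orig:{}
  [7..7]={T1}  "a"  orig:{}
  [8..8]={S,T0}  "b"  orig:{S}
  [9..9]={S,T0}  "b"  orig:{S}
  [10..10]={S,T0}  "b"  orig:{S}
  [0..1]={A}  "cb"
  [1..2]={X4,X5}  "bb"  orig:{}
  [2..3]={X3}  "ba"  orig:{}
  [3..4]=∅  "ac"
  [4..5]={A}  "cb"
  [5..6]={X3}  "ba"  orig:{}
  [6..7]=∅  "aa"
  [7..8]=∅  "ab"
  [8..9]={X4,X5}  "bb"  orig:{}
  [9..10]={X4,X5}  "bb"  orig:{}
  [0..2]=∅  "cbb"
  [1..3]=∅  "bba"
  [2..4]=∅  "bac"
  [3..5]=∅  "acb"
  [4..6]=∅  "cba"
  [5..7]=∅  "baa"
  [6..8]=∅  "aab"
  [7..9]=∅  "abb"
  [8..10]={S}  "bbb"
  [0..3]={A}  "cbba"
  [1..4]=∅  "bbac"
  [2..5]=∅  "bacb"
  [3..6]=∅  "acba"
  [4..7]=∅  "cbaa"
  [5..8]=∅  "baab"
  [6..9]=∅  "aabb"
  [7..10]=∅  "abbb"
  [0..4]=∅  "cbbac"
  [1..5]=∅  "bbacb"
  [2..6]=∅  "bacba"
  [3..7]=∅  "acbaa"
  [4..8]=∅  "cbaab"
  [5..9]=∅  "baabb"
  [6..10]=∅  "aabbb"
  [0..5]=∅  "cbbacb"
  [1..6]=∅  "bbacba"
  [2..7]=∅  "bacbaa"
  [3..8]=∅  "acbaab"
  [4..9]=∅  "cbaabb"
  [5..10]=∅  "baabbb"
  [0..6]=∅  "cbbacba"
  [1..7]=∅  "bbacbaa"
  [2..8]=∅  "bacbaab"
  [3..9]=∅  "acbaabb"
  [4..10]=∅  "cbaabbb"
  [0..7]=∅  "cbbacbaa"
  [1..8]=∅  "bbacbaab"
  [2..9]=∅  "bacbaabb"
  [3..10]=∅  "acbaabbb"
  [0..8]=∅  "cbbacbaab"
  [1..9]=∅  "bbacbaabb"
  [2..10]=∅  "bacbaabbb"
  [0..9]=∅  "cbbacbaabb"
  [1..10]=∅  "bbacbaabbb"
  [0..10]=∅  "cbbacbaabbb"

S ∉ T[0,10] ⇒ NO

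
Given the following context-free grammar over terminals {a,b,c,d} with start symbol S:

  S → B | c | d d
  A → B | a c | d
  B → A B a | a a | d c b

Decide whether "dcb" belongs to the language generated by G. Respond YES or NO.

Convert to CNF:
  S -> A X8 | T0 T0 | T2 T2 | T2 X9 | c
  A -> A X4 | T0 T0 | T0 T1 | T2 X5 | d
  B -> A X6 | T0 T0 | T2 X7
  T0 -> a
  T1 -> c
  T2 -> d
  T3 -> b
  X4 -> B T0
  X5 -> T1 T3
  X6 -> B T0
  X7 -> T1 T3
  X8 -> B T0
  X9 -> T1 T3

Fill CYK table bottom-up:
  [0..0]={A,T2}  "d"  orig:{A}
  [1..1]={S,T1}  "c"  orig:{S}
  [2..2]={T3}  "b"  orig:{}
  [0..1]=∅  "dc"
  [1..2]={X5,X7,X9}  "cb"  orig:{}
  [0..2]={A,B,S}  "dcb"

S ∈ T[0,2] ⇒ YES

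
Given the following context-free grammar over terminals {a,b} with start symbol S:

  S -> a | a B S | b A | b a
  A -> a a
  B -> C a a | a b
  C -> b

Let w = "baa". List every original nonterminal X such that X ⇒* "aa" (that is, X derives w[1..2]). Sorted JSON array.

CNF form of G:
  S -> T0 X3 | T1 A | T1 T0 | a
  A -> T0 T0
  B -> C X2 | T0 T1
  C -> b
  T0 -> a
  T1 -> b
  X2 -> T0 T0
  X3 -> B S

CYK fill, restricted to cells inside w[1..2]:
  [1..1]={S,T0}  "a"  orig:{S}
  [2..2]={S,T0}  "a"  orig:{S}
  [1..2]={A,X2}  "aa"  orig:{A}

Original NTs in T[1,2] deriving "aa": ["A"]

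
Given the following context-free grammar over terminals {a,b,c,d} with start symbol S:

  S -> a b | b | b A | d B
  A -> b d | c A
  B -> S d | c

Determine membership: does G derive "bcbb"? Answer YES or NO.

Convert to CNF:
  S -> T0 A | T1 B | T3 T0 | b
  A -> T0 T1 | T2 A
  B -> S T1 | c
  T0 -> b
  T1 -> d
  T2 -> c
  T3 -> a

Fill CYK table bottom-up:
  T[0,0] 'b' = {S,T0}  orig:{S}
  T[1,1] 'c' = {B,T2}  orig:{B}
  T[2,2] 'b' = {S,T0}  orig:{S}
  T[3,3] 'b' = {S,T0}  orig:{S}
  T[0,1] 'bc' = ∅
  T[1,2] 'cb' = ∅
  T[2,3] 'bb' = ∅
  T[0,2] 'bcb' = ∅
  T[1,3] 'cbb' = ∅
  T[0,3] 'bcbb' = ∅

S ∉ T[0,3] ⇒ NO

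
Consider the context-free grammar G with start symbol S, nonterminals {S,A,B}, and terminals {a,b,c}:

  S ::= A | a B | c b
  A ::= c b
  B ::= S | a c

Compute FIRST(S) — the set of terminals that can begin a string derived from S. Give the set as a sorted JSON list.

Compute FIRST by fixpoint:
round 1:
  A via A→c b: +{c}
  B via B→a c: +{a}
  S via S→A: +{c}
  S via S→a B: +{a}
  FIRST(S)={a,c}  FIRST(A)={c}  FIRST(B)={a}
round 2:
  B via B→S: +{c}
  FIRST(S)={a,c}  FIRST(A)={c}  FIRST(B)={a,c}
round 3: (no change)
  FIRST(S)={a,c}  FIRST(A)={c}  FIRST(B)={a,c}

FIRST(S) = ["a", "c"]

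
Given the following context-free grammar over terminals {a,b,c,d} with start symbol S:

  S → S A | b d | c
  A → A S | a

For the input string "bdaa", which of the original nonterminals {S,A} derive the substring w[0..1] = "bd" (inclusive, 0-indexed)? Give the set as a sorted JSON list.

Convert to CNF:
  S -> S A | T0 T1 | c
  A -> A S | a
  T0 -> b
  T1 -> d

Fill CYK table bottom-up — only the sub-triangle for w[0..1]:
  [0..0]={T0}  "b"  orig:{}
  [1..1]={T1}  "d"  orig:{}
  [0..1]={S}  "bd"

Original NTs in T[0,1] deriving "bd": ["S"]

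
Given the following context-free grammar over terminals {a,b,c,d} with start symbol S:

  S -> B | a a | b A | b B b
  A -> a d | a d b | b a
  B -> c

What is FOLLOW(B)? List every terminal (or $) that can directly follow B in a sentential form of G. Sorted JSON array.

FIRST iteration:
iter 1:
  A via A→a d: +{a}
  A via A→b a: +{b}
  B via B→c: +{c}
  S via S→B: +{c}
  S via S→a a: +{a}
  S via S→b A: +{b}
  FIRST[S]={a,b,c}  FIRST[A]={a,b}  FIRST[B]={c}
iter 2: — fixpoint
  FIRST[S]={a,b,c}  FIRST[A]={a,b}  FIRST[B]={c}

FOLLOW iteration:
seed FOLLOW(S) with $
iter 1:
  S→B: FOLLOW(B) ⊇ FOLLOW(S) ⊇ {$}; new: +{$}
  S→b A: FOLLOW(A) ⊇ FOLLOW(S) ⊇ {$}; new: +{$}
  S→b B b: FOLLOW(B) ⊇ FIRST(b) = {b}; new: +{b}
  S: {$}  A: {$}  B: {$,b}
iter 2: (stable)
  S: {$}  A: {$}  B: {$,b}

FOLLOW(B) = ["$", "b"]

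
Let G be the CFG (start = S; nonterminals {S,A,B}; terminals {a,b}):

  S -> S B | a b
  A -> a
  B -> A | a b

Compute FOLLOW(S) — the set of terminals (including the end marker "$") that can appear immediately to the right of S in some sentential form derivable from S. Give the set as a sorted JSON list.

Compute FIRST by fixpoint:
iter 1:
  A via A→a: +{a}
  B via B→A: +{a}
  S via S→a b: +{a}
  S: {a}  A: {a}  B: {a}
iter 2: (stable)
  S: {a}  A: {a}  B: {a}

Compute FOLLOW by fixpoint:
initialize: $ ∈ FOLLOW(S)
pass 1:
  S→S B: FOLLOW(S) ⊇ FIRST(B) = {a}; new: +{a}
  S→S B: FOLLOW(B) ⊇ FOLLOW(S) ⊇ {$,a}; new: +{$,a}
  FOLLOW(S)={$,a}  FOLLOW(A)={}  FOLLOW(B)={$,a}
pass 2:
  B→A: FOLLOW(A) ⊇ FOLLOW(B) ⊇ {$,a}; new: +{$,a}
  FOLLOW(S)={$,a}  FOLLOW(A)={$,a}  FOLLOW(B)={$,a}
pass 3: (stable)
  FOLLOW(S)={$,a}  FOLLOW(A)={$,a}  FOLLOW(B)={$,a}

FOLLOW(S) = ["$", "a"]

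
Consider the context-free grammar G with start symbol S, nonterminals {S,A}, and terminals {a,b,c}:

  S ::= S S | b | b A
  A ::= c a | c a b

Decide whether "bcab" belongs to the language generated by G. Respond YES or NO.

Convert to CNF:
  S -> S S | T2 A | b
  A -> T0 T1 | T0 X3
  T0 -> c
  T1 -> a
  T2 -> b
  X3 -> T1 T2

CYK table (by increasing span):
  [0..0]={S,T2}  "b"  orig:{S}
  [1..1]={T0}  "c"  orig:{}
  [2..2]={T1}  "a"  orig:{}
  [3..3]={S,T2}  "b"  orig:{S}
  [0..1]=∅  "bc"
  [1..2]={A}  "ca"
  [2..3]={X3}  "ab"  orig:{}
  [0..2]={S}  "bca"
  [1..3]={A}  "cab"
  [0..3]={S}  "bcab"

S ∈ T[0,3] ⇒ YES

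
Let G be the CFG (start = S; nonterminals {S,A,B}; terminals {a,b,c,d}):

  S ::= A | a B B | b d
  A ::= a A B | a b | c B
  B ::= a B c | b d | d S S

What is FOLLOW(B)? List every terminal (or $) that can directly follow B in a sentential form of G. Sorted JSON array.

FIRST iteration:
[1]
  A via A→a A B: +{a}
  A via A→c B: +{c}
  B via B→a B c: +{a}
  B via B→b d: +{b}
  B via B→d S S: +{d}
  S via S→A: +{a,c}
  S via S→b d: +{b}
  FIRST[S]={a,b,c}  FIRST[A]={a,c}  FIRST[B]={a,b,d}
[2] (stable)
  FIRST[S]={a,b,c}  FIRST[A]={a,c}  FIRST[B]={a,b,d}

FOLLOW sets:
seed FOLLOW(S) with $
iter 1:
  A→a A B: FOLLOW(A) ⊇ FIRST(B) = {a,b,d}; new: +{a,b,d}
  A→a A B: FOLLOW(B) ⊇ FOLLOW(A) ⊇ {a,b,d}; new: +{a,b,d}
  B→a B c: FOLLOW(B) ⊇ FIRST(c) = {c}; new: +{c}
  B→d S S: FOLLOW(S) ⊇ FIRST(S) = {a,b,c}; new: +{a,b,c}
  B→d S S: FOLLOW(S) ⊇ FOLLOW(B) ⊇ {a,b,c,d}; new: +{d}
  S→A: FOLLOW(A) ⊇ FOLLOW(S) ⊇ {$,a,b,c,d}; new: +{$,c}
  S→a B B: FOLLOW(B) ⊇ FOLLOW(S) ⊇ {$,a,b,c,d}; new: +{$}
  S: {$,a,b,c,d}  A: {$,a,b,c,d}  B: {$,a,b,c,d}
iter 2: (no change)
  S: {$,a,b,c,d}  A: {$,a,b,c,d}  B: {$,a,b,c,d}

FOLLOW(B) = ["$", "a", "b", "c", "d"]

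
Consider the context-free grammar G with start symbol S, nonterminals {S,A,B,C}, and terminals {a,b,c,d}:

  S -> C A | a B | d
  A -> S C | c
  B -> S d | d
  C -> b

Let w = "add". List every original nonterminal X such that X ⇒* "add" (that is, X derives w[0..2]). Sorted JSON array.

CNF form of G:
  S -> C A | T1 B | d
  A -> S C | c
  B -> S T0 | d
  C -> b
  T0 -> d
  T1 -> a

CYK fill, restricted to cells inside w[0..2]:
  [0..0]={T1}  "a"  orig:{}
  [1..1]={B,S,T0}  "d"  orig:{B,S}
  [2..2]={B,S,T0}  "d"  orig:{B,S}
  [0..1]={S}  "ad"
  [1..2]={B}  "dd"
  [0..2]={B,S}  "add"

Original NTs in T[0,2] deriving "add": ["B", "S"]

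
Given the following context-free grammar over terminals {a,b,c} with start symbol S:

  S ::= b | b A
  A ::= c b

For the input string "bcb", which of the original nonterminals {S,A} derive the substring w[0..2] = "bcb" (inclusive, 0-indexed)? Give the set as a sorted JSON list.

CNF form of G:
  S -> T1 A | b
  A -> T0 T1
  T0 -> c
  T1 -> b

CYK fill — only the sub-triangle for w[0..2]:
  [0..0]={S,T1}  "b"  orig:{S}
  [1..1]={T0}  "c"  orig:{}
  [2..2]={S,T1}  "b"  orig:{S}
  [0..1]=∅  "bc"
  [1..2]={A}  "cb"
  [0..2]={S}  "bcb"

Original NTs in T[0,2] deriving "bcb": ["S"]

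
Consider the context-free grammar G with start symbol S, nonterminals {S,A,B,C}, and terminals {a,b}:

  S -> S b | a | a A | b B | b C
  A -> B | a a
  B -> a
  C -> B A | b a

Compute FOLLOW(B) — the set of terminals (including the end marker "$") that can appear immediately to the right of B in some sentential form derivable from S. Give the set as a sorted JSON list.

FIRST sets, iterate to fixpoint:
iter 1:
  A via A→a a: +{a}
  B via B→a: +{a}
  C via C→B A: +{a}
  C via C→b a: +{b}
  S via S→a: +{a}
  S via S→b B: +{b}
  S: {a,b}  A: {a}  B: {a}  C: {a,b}
iter 2: (no change)
  S: {a,b}  A: {a}  B: {a}  C: {a,b}

FOLLOW sets:
initialize: $ ∈ FOLLOW(S)
round 1:
  C→B A: FOLLOW(B) ⊇ FIRST(A) = {a}; new: +{a}
  S→S b: FOLLOW(S) ⊇ FIRST(b) = {b}; new: +{b}
  S→a A: FOLLOW(A) ⊇ FOLLOW(S) ⊇ {$,b}; new: +{$,b}
  S→b B: FOLLOW(B) ⊇ FOLLOW(S) ⊇ {$,b}; new: +{$,b}
  S→b C: FOLLOW(C) ⊇ FOLLOW(S) ⊇ {$,b}; new: +{$,b}
  FOLLOW[S]={$,b}  FOLLOW[A]={$,b}  FOLLOW[B]={$,a,b}  FOLLOW[C]={$,b}
round 2: done
  FOLLOW[S]={$,b}  FOLLOW[A]={$,b}  FOLLOW[B]={$,a,b}  FOLLOW[C]={$,b}

FOLLOW(B) = ["$", "a", "b"]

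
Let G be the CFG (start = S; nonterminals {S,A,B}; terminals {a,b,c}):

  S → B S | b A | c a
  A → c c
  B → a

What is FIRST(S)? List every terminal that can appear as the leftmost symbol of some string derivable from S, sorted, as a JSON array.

FIRST iteration:
round 1:
  A via A→c c: +{c}
  B via B→a: +{a}
  S via S→B S: +{a}
  S via S→b A: +{b}
  S via S→c a: +{c}
  S: {a,b,c}  A: {c}  B: {a}
round 2: done
  S: {a,b,c}  A: {c}  B: {a}

FIRST(S) = ["a", "b", "c"]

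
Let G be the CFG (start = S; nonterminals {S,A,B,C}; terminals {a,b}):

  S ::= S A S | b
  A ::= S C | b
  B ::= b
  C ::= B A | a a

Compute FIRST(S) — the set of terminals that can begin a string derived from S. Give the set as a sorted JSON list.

FIRST iteration:
round 1:
  A via A→b: +{b}
  B via B→b: +{b}
  C via C→B A: +{b}
  C via C→a a: +{a}
  S via S→b: +{b}
  FIRST(S)={b}  FIRST(A)={b}  FIRST(B)={b}  FIRST(C)={a,b}
round 2: done
  FIRST(S)={b}  FIRST(A)={b}  FIRST(B)={b}  FIRST(C)={a,b}

FIRST(S) = ["b"]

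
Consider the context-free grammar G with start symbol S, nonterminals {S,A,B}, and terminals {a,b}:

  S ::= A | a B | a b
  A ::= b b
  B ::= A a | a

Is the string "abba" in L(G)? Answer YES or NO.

Convert to CNF:
  S -> T0 T0 | T1 B | T1 T0
  A -> T0 T0
  B -> A T1 | a
  T0 -> b
  T1 -> a

CYK table (by increasing span):
  cell(0,0) a: {B,T1}  orig:{B}
  cell(1,1) b: {T0}  orig:{}
  cell(2,2) b: {T0}  orig:{}
  cell(3,3) a: {B,T1}  orig:{B}
  cell(0,1) ab: {S}
  cell(1,2) bb: {A,S}
  cell(2,3) ba: ∅
  cell(0,2) abb: ∅
  cell(1,3) bba: {B}
  cell(0,3) abba: {S}

S ∈ T[0,3] ⇒ YES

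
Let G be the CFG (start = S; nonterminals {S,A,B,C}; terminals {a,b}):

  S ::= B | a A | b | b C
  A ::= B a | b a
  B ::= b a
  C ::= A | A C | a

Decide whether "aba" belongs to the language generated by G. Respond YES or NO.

Convert to CNF:
  S -> T0 A | T1 C | T1 T0 | b
  A -> B T0 | T1 T0
  B -> T1 T0
  C -> A C | B T0 | T1 T0 | a
  T0 -> a
  T1 -> b

Fill CYK table bottom-up:
  [0..0]={C,T0}  "a"  orig:{C}
  [1..1]={S,T1}  "b"  orig:{S}
  [2..2]={C,T0}  "a"  orig:{C}
  [0..1]=∅  "ab"
  [1..2]={A,B,C,S}  "ba"
  [0..2]={S}  "aba"

S ∈ T[0,2] ⇒ YES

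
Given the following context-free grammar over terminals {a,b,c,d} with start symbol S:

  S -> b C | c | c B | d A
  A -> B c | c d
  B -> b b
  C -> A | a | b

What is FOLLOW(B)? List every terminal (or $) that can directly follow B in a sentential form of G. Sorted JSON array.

Compute FIRST by fixpoint:
round 1:
  A via A→c d: +{c}
  B via B→b b: +{b}
  C via C→A: +{c}
  C via C→a: +{a}
  C via C→b: +{b}
  S via S→b C: +{b}
  S via S→c: +{c}
  S via S→d A: +{d}
  FIRST(S)={b,c,d}  FIRST(A)={c}  FIRST(B)={b}  FIRST(C)={a,b,c}
round 2:
  A via A→B c: +{b}
  FIRST(S)={b,c,d}  FIRST(A)={b,c}  FIRST(B)={b}  FIRST(C)={a,b,c}
round 3: — fixpoint
  FIRST(S)={b,c,d}  FIRST(A)={b,c}  FIRST(B)={b}  FIRST(C)={a,b,c}

FOLLOW iteration:
FOLLOW(S) := {$}
iter 1:
  A→B c: FOLLOW(B) ⊇ FIRST(c) = {c}; new: +{c}
  S→b C: FOLLOW(C) ⊇ FOLLOW(S) ⊇ {$}; new: +{$}
  S→c B: FOLLOW(B) ⊇ FOLLOW(S) ⊇ {$}; new: +{$}
  S→d A: FOLLOW(A) ⊇ FOLLOW(S) ⊇ {$}; new: +{$}
  FOLLOW[S]={$}  FOLLOW[A]={$}  FOLLOW[B]={$,c}  FOLLOW[C]={$}
iter 2: — fixpoint
  FOLLOW[S]={$}  FOLLOW[A]={$}  FOLLOW[B]={$,c}  FOLLOW[C]={$}

FOLLOW(B) = ["$", "c"]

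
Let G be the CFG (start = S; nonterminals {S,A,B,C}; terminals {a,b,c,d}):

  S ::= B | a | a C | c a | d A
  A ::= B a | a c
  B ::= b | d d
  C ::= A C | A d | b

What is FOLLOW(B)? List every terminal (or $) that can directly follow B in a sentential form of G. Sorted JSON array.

Compute FIRST by fixpoint:
round 1:
  A via A→a c: +{a}
  B via B→b: +{b}
  B via B→d d: +{d}
  C via C→A C: +{a}
  C via C→b: +{b}
  S via S→B: +{b,d}
  S via S→a: +{a}
  S via S→c a: +{c}
  S: {a,b,c,d}  A: {a}  B: {b,d}  C: {a,b}
round 2:
  A via A→B a: +{b,d}
  C via C→A C: +{d}
  S: {a,b,c,d}  A: {a,b,d}  B: {b,d}  C: {a,b,d}
round 3: (no change)
  S: {a,b,c,d}  A: {a,b,d}  B: {b,d}  C: {a,b,d}

FOLLOW sets:
FOLLOW(S) := {$}
[1]
  A→B a: FOLLOW(B) ⊇ FIRST(a) = {a}; new: +{a}
  C→A C: FOLLOW(A) ⊇ FIRST(C) = {a,b,d}; new: +{a,b,d}
  S→B: FOLLOW(B) ⊇ FOLLOW(S) ⊇ {$}; new: +{$}
  S→a C: FOLLOW(C) ⊇ FOLLOW(S) ⊇ {$}; new: +{$}
  S→d A: FOLLOW(A) ⊇ FOLLOW(S) ⊇ {$}; new: +{$}
  FOLLOW[S]={$}  FOLLOW[A]={$,a,b,d}  FOLLOW[B]={$,a}  FOLLOW[C]={$}
[2] done
  FOLLOW[S]={$}  FOLLOW[A]={$,a,b,d}  FOLLOW[B]={$,a}  FOLLOW[C]={$}

FOLLOW(B) = ["$", "a"]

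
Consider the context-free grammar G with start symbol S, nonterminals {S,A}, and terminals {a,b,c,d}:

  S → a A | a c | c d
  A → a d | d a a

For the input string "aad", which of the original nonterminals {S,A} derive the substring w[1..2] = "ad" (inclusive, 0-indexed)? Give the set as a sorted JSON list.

Convert to CNF:
  S -> T0 A | T0 T2 | T2 T1
  A -> T0 T1 | T1 X3
  T0 -> a
  T1 -> d
  T2 -> c
  X3 -> T0 T0

CYK fill, restricted to cells inside w[1..2]:
  cell(1,1) a: {T0}  orig:{}
  cell(2,2) d: {T1}  orig:{}
  cell(1,2) ad: {A}

Original NTs in T[1,2] deriving "ad": ["A"]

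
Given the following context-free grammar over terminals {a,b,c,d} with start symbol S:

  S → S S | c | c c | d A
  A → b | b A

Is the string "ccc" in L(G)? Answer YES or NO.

Convert to CNF:
  S -> S S | T1 T1 | T2 A | c
  A -> T0 A | b
  T0 -> b
  T1 -> c
  T2 -> d

CYK table (by increasing span):
  T[0,0] 'c' = {S,T1}  orig:{S}
  T[1,1] 'c' = {S,T1}  orig:{S}
  T[2,2] 'c' = {S,T1}  orig:{S}
  T[0,1] 'cc' = {S}
  T[1,2] 'cc' = {S}
  T[0,2] 'ccc' = {S}

S ∈ T[0,2] ⇒ YES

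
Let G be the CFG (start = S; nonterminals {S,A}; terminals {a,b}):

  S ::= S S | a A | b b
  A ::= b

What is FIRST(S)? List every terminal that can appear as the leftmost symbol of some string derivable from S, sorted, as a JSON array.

Compute FIRST by fixpoint:
[1]
  A via A→b: +{b}
  S via S→a A: +{a}
  S via S→b b: +{b}
  S: {a,b}  A: {b}
[2] (stable)
  S: {a,b}  A: {b}

FIRST(S) = ["a", "b"]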